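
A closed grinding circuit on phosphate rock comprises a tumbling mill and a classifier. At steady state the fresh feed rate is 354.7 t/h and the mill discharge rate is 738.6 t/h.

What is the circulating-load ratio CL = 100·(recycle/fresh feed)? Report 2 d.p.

CL = 108.23 %

Mill node: discharge = fresh + recycle.
R = M − F = 738.6 − 354.7 = 383.9 t/h
CL = 100·R/F = 100·383.9/354.7 = 108.23 %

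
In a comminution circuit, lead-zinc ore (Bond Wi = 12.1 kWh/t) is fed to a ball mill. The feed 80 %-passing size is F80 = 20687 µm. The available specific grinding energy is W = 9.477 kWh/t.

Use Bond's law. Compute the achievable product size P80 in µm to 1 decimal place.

P80 = 137.5 µm

Bond: W = 10·Wi·(1/√P80 − 1/√F80)
⇒ 1/√P80 = W/(10 Wi) + 1/√F80
  = 9.4770/(10·12.1) + 1/√20687 = 0.078322 + 0.006953 = 0.085275
P80 = (1/0.085275)² = 11.7268² = 137.52 µm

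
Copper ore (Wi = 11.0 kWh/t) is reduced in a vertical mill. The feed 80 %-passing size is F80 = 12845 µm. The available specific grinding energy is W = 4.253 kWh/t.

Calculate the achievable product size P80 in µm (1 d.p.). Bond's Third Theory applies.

Bond: W = 10·Wi·(1/√P80 − 1/√F80)
1/√P80 = 1/√F80 + W/(10·Wi)
  = 4.2530/(10·11.0) + 1/√12845 = 0.038664 + 0.008823 = 0.047487
P80 = (1/0.047487)² = 21.0584² = 443.46 µm

P80 = 443.5 µm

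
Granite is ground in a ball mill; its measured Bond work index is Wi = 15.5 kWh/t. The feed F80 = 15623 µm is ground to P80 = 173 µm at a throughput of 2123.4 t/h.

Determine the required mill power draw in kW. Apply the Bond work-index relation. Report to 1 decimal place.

W = 10·Wi·[P80^(−½) − F80^(−½)]
W = 10·15.5·(1/√173 − 1/√15623) = 10·15.5·(0.068028) = 10.5444 kWh/t
Power = W × throughput = 10.5444 kWh/t × 2123.4 t/h = 22389.9 kW

P = 22389.9 kW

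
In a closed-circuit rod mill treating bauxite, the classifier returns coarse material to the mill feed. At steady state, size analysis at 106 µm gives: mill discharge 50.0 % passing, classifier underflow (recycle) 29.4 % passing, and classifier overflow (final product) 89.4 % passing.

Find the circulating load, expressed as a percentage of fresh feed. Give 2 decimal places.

CL = 191.26 %

Two-product formula at 106 µm:
(1+r)d = ru + o → r = (o−d)/(d−u)
r = (89.4 − 50.0)/(50.0 − 29.4) = 39.4/20.6 = 1.9126
CL = 100·r = 191.26 %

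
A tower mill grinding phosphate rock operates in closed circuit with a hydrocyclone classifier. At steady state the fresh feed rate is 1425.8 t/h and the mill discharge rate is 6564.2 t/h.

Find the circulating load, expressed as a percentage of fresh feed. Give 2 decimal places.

Discharge = new feed + return, hence
R = M − F = 6564.2 − 1425.8 = 5138.4 t/h
CL = 100·R/F = 100·5138.4/1425.8 = 360.39 %

CL = 360.39 %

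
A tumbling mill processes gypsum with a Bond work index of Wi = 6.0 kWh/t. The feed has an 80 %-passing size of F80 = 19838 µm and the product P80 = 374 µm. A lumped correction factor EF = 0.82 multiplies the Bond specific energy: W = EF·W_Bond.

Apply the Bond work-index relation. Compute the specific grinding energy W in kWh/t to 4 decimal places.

W = 2.1948 kWh/t

W = 10 Wi (P80^-0.5 − F80^-0.5)
1/√374 = 0.051709;  1/√19838 = 0.007100
W = 10·6.0·(0.051709 − 0.007100) = 2.6765 kWh/t
With EF = 0.82: W = 2.6765·0.82 = 2.1948 kWh/t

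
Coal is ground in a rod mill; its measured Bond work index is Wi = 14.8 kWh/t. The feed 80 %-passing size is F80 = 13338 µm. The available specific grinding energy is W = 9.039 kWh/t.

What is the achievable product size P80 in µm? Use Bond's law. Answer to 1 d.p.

P80 = 205.6 µm

W = 10·Wi·(P80^(-½) − F80^(-½))
⇒ 1/√P80 = W/(10·Wi) + 1/√F80
  = 9.0390/(10·14.8) + 1/√13338 = 0.061074 + 0.008659 = 0.069733
P80 = (1/0.069733)² = 14.3404² = 205.65 µm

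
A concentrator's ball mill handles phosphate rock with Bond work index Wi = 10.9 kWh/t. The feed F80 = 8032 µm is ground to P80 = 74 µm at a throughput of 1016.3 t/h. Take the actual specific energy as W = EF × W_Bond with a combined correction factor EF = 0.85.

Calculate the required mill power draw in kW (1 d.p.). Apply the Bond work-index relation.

W = 10·Wi·[P80^(−½) − F80^(−½)]
W = 10·10.9·(1/√74 − 1/√8032) = 10·10.9·(0.105090) = 11.4548 kWh/t
With EF = 0.85: W = 11.4548·0.85 = 9.7366 kWh/t
P = W·T = 9.7366·1016.3 = 9895.3 kW

P = 9895.3 kW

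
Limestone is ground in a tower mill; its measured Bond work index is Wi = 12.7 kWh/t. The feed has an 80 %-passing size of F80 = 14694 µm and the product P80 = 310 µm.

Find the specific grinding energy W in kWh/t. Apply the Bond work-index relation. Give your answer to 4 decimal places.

W = 10 Wi / √P80 − 10 Wi / √F80
1/√310 = 0.056796;  1/√14694 = 0.008250
W = 10·12.7·(0.056796 − 0.008250) = 6.1654 kWh/t

W = 6.1654 kWh/t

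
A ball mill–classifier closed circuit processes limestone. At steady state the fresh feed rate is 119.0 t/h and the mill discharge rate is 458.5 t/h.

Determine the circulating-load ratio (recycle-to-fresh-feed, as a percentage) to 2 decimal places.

Mill node: discharge = fresh + recycle.
R = M − F = 458.5 − 119.0 = 339.5 t/h
CL = 100·R/F = 100·339.5/119.0 = 285.29 %

CL = 285.29 %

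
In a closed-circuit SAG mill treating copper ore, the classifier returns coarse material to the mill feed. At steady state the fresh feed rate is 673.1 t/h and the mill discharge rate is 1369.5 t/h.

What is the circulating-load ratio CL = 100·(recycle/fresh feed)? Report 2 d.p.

Discharge = new feed + return, hence
R = M − F = 1369.5 − 673.1 = 696.4 t/h
CL = 100·R/F = 100·696.4/673.1 = 103.46 %

CL = 103.46 %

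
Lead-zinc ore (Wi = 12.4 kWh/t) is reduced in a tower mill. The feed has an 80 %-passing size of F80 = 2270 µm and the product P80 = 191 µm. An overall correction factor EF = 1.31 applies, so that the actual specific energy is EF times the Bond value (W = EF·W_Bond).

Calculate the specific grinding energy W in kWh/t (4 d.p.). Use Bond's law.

W = 8.3443 kWh/t

W = 10·Wi·[P80^(−½) − F80^(−½)]
1/√191 = 0.072357;  1/√2270 = 0.020989
W = 10·12.4·(0.072357 − 0.020989) = 6.3697 kWh/t
W_actual = 1.31 × 6.3697 = 8.3443 kWh/t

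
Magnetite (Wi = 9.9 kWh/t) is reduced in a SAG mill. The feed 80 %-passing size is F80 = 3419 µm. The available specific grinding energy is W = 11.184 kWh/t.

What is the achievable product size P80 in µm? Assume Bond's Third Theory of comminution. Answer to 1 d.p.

Bond:  W = 10 Wi (1/√P − 1/√F)
P80^(−½) = W/(10 Wi) + F80^(−½)
  = 11.1840/(10·9.9) + 1/√3419 = 0.112970 + 0.017102 = 0.130072
P80 = (1/0.130072)² = 7.6881² = 59.11 µm

P80 = 59.1 µm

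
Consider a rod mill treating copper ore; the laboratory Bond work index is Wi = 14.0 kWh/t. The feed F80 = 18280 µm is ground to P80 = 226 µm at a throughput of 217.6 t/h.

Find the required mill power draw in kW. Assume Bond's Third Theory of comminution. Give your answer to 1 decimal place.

P = 1801.1 kW

W = 10·Wi·[P80^(−½) − F80^(−½)]
W = 10·14.0·(1/√226 − 1/√18280) = 10·14.0·(0.059123) = 8.2772 kWh/t
Mill draw = 8.2772 × 217.6 = 1801.1 kW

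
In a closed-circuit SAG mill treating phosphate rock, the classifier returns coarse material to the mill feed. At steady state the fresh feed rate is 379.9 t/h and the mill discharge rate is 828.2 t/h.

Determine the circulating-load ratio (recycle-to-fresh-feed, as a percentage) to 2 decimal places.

CL = 118.00 %

Steady state: M = F + R.
R = M − F = 828.2 − 379.9 = 448.3 t/h
CL = 100·R/F = 100·448.3/379.9 = 118.00 %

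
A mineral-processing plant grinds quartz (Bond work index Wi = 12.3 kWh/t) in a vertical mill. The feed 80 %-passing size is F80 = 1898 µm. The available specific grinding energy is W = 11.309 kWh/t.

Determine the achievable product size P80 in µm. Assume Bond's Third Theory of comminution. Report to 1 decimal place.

P80 = 75.8 µm

W = 10 Wi / √P80 − 10 Wi / √F80
P80^-0.5 = F80^-0.5 + W/(10 Wi)
  = 11.3090/(10·12.3) + 1/√1898 = 0.091943 + 0.022954 = 0.114897
P80 = (1/0.114897)² = 8.7035² = 75.75 µm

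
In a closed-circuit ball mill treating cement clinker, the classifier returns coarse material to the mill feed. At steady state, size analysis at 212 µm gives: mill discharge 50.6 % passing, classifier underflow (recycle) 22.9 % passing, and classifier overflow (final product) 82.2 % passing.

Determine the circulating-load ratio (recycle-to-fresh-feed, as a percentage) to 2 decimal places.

Mass balance on the −212 µm fraction:
d + r·d = r·u + o → r(d−u) = o−d
r = (82.2 − 50.6)/(50.6 − 22.9) = 31.6/27.7 = 1.1408
CL = 100·r = 114.08 %

CL = 114.08 %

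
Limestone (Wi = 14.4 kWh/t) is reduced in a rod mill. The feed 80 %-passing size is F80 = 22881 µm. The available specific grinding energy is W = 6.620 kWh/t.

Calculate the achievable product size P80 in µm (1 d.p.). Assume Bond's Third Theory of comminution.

W = 10 Wi (P80^-0.5 − F80^-0.5)
P80^(−½) = W/(10 Wi) + F80^(−½)
  = 6.6200/(10·14.4) + 1/√22881 = 0.045972 + 0.006611 = 0.052583
P80 = (1/0.052583)² = 19.0175² = 361.67 µm

P80 = 361.7 µm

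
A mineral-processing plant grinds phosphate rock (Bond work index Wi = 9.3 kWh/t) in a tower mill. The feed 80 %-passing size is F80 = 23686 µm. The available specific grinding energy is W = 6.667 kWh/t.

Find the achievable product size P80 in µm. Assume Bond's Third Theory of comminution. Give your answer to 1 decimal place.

W = 10 Wi / √P80 − 10 Wi / √F80
⇒ 1/√P80 = W/(10 Wi) + 1/√F80
  = 6.6670/(10·9.3) + 1/√23686 = 0.071688 + 0.006498 = 0.078186
P80 = (1/0.078186)² = 12.7900² = 163.59 µm

P80 = 163.6 µm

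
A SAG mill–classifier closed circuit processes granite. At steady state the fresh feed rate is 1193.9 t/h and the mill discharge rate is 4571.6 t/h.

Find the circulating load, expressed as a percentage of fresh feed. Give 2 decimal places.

CL = 282.91 %

Mill node: discharge = fresh + recycle.
R = M − F = 4571.6 − 1193.9 = 3377.7 t/h
CL = 100·R/F = 100·3377.7/1193.9 = 282.91 %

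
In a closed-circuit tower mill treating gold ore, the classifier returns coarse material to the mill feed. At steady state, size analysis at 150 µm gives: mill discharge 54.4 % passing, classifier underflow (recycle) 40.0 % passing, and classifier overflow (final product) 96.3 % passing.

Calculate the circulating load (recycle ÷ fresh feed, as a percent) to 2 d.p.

Mass balance on the −150 µm fraction:
Fd + Rd = Ru + Fo ⇒ R/F = (o−d)/(d−u)
r = (96.3 − 54.4)/(54.4 − 40.0) = 41.9/14.4 = 2.9097
CL = 100·r = 290.97 %

CL = 290.97 %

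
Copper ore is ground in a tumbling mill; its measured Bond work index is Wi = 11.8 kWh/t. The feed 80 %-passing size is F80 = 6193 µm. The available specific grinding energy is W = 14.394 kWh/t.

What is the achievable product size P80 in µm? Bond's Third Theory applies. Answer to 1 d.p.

P80 = 55.1 µm

W = 10 Wi / √P80 − 10 Wi / √F80
P80^-0.5 = F80^-0.5 + W/(10 Wi)
  = 14.3940/(10·11.8) + 1/√6193 = 0.121983 + 0.012707 = 0.134690
P80 = (1/0.134690)² = 7.4244² = 55.12 µm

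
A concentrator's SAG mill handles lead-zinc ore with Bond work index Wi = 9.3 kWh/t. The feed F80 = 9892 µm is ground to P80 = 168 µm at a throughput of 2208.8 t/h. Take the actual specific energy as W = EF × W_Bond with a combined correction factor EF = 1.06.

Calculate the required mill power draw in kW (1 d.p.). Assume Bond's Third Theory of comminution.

Bond:  W = 10 Wi (1/√P − 1/√F)
W = 10·9.3·(1/√168 − 1/√9892) = 10·9.3·(0.067097) = 6.2400 kWh/t
With EF = 1.06: W = 6.2400·1.06 = 6.6144 kWh/t
P = W·T = 6.6144·2208.8 = 14610.0 kW

P = 14610.0 kW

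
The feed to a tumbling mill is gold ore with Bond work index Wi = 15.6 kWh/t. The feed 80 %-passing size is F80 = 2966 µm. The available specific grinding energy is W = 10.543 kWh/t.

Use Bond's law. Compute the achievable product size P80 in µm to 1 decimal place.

W = 10·Wi·[P80^(−½) − F80^(−½)]
P80^-0.5 = F80^-0.5 + W/(10 Wi)
  = 10.5430/(10·15.6) + 1/√2966 = 0.067583 + 0.018362 = 0.085945
P80 = (1/0.085945)² = 11.6353² = 135.38 µm

P80 = 135.4 µm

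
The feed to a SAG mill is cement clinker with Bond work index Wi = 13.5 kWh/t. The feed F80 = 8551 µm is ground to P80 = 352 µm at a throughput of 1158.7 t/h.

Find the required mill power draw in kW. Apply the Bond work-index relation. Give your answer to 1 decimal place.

P = 6645.9 kW

W_Bond = 10·Wi·(1/√P₈₀ − 1/√F₈₀)
W = 10·13.5·(1/√352 − 1/√8551) = 10·13.5·(0.042486) = 5.7356 kWh/t
P = W·T = 5.7356·1158.7 = 6645.9 kW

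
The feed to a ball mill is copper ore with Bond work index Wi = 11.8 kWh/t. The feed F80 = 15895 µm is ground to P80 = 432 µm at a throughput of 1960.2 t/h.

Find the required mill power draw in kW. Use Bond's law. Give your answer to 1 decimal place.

P = 9294.0 kW

W = 10 Wi (P80^-0.5 − F80^-0.5)
W = 10·11.8·(1/√432 − 1/√15895) = 10·11.8·(0.040181) = 4.7413 kWh/t
P = W·T = 4.7413·1960.2 = 9294.0 kW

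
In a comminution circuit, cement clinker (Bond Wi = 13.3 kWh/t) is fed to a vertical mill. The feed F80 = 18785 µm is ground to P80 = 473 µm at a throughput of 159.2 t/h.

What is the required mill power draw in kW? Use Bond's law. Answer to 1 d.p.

W = 10 Wi (1/√P80 − 1/√F80)  [Bond]
W = 10·13.3·(1/√473 − 1/√18785) = 10·13.3·(0.038684) = 5.1450 kWh/t
P = W·T = 5.1450·159.2 = 819.1 kW

P = 819.1 kW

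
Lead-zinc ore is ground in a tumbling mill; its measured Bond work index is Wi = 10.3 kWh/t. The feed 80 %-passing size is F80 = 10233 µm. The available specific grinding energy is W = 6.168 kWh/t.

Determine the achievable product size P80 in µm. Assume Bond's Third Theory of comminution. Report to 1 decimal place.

P80 = 205.4 µm

W = 10 Wi (P80^-0.5 − F80^-0.5)
P80^(−½) = W/(10 Wi) + F80^(−½)
  = 6.1680/(10·10.3) + 1/√10233 = 0.059883 + 0.009885 = 0.069769
P80 = (1/0.069769)² = 14.3330² = 205.44 µm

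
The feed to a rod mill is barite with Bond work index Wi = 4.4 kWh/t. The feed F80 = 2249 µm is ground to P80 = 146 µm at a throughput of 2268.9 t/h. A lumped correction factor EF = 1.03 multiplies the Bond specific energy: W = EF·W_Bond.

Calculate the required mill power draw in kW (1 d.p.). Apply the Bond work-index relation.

W = 10 Wi / √P80 − 10 Wi / √F80
W = 10·4.4·(1/√146 − 1/√2249) = 10·4.4·(0.061674) = 2.7137 kWh/t
Apply correction: 2.7137 × 1.03 = 2.7951 kWh/t
P = W·T = 2.7951·2268.9 = 6341.7 kW

P = 6341.7 kW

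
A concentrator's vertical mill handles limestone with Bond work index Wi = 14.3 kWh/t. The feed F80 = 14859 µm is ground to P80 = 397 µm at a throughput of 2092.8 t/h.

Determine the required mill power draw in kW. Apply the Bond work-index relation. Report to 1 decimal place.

Bond:  W = 10 Wi (1/√P − 1/√F)
W = 10·14.3·(1/√397 − 1/√14859) = 10·14.3·(0.041985) = 6.0038 kWh/t
P_mill = W·ṁ = 6.0038·2092.8 = 12564.9 kW

P = 12564.9 kW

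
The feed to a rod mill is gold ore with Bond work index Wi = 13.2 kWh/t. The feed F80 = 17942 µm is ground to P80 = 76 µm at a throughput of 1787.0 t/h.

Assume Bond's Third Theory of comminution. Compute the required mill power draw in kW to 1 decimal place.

P = 25296.7 kW

W = 10 Wi (1/√P80 − 1/√F80)  [Bond]
W = 10·13.2·(1/√76 − 1/√17942) = 10·13.2·(0.107242) = 14.1560 kWh/t
P_mill = W·ṁ = 14.1560·1787.0 = 25296.7 kW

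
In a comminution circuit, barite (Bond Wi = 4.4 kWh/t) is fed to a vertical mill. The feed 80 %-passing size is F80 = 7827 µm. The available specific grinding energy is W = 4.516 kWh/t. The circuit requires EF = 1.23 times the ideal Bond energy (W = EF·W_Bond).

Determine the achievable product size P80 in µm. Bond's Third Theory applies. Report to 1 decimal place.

P80 = 111.4 µm

Bond: W = 10·Wi·(1/√P80 − 1/√F80)
W_Bond = W / EF = 4.516 / 1.23 = 3.6715 kWh/t
⇒ 1/√P80 = W_Bond/(10·Wi) + 1/√F80
  = 3.6715/(10·4.4) + 1/√7827 = 0.083444 + 0.011303 = 0.094747
P80 = (1/0.094747)² = 10.5544² = 111.39 µm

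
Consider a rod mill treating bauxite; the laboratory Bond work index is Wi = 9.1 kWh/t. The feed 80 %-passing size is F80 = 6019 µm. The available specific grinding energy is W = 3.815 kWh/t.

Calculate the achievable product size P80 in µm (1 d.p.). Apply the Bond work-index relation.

P80 = 332.8 µm

W = 10·Wi·[P80^(−½) − F80^(−½)]
⇒ 1/√P80 = W/(10 Wi) + 1/√F80
  = 3.8150/(10·9.1) + 1/√6019 = 0.041923 + 0.012890 = 0.054813
P80 = (1/0.054813)² = 18.2440² = 332.84 µm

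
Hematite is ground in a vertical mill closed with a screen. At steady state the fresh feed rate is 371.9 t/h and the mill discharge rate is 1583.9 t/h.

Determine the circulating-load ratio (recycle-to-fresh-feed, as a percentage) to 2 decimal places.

Mill node: discharge = fresh + recycle.
R = M − F = 1583.9 − 371.9 = 1212.0 t/h
CL = 100·R/F = 100·1212.0/371.9 = 325.89 %

CL = 325.89 %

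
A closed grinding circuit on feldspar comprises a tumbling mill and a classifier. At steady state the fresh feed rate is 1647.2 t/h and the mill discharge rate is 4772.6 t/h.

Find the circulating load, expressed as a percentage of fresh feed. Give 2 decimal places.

Discharge = new feed + return, hence
R = M − F = 4772.6 − 1647.2 = 3125.4 t/h
CL = 100·R/F = 100·3125.4/1647.2 = 189.74 %

CL = 189.74 %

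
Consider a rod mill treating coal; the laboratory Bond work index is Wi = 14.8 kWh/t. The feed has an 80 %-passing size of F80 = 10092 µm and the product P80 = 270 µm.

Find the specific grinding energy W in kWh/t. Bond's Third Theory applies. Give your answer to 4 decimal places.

W = 10 Wi (P80^-0.5 − F80^-0.5)
1/√270 = 0.060858;  1/√10092 = 0.009954
W = 10·14.8·(0.060858 − 0.009954) = 7.5338 kWh/t

W = 7.5338 kWh/t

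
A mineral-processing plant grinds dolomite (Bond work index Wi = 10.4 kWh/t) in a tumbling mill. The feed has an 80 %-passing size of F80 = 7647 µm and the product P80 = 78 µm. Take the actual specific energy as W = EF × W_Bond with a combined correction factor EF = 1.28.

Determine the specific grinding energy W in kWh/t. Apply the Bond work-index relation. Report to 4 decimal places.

W = 13.5506 kWh/t

Bond:  W = 10 Wi (1/√P − 1/√F)
1/√78 = 0.113228;  1/√7647 = 0.011435
W = 10·10.4·(0.113228 − 0.011435) = 10.5864 kWh/t
With EF = 1.28: W = 10.5864·1.28 = 13.5506 kWh/t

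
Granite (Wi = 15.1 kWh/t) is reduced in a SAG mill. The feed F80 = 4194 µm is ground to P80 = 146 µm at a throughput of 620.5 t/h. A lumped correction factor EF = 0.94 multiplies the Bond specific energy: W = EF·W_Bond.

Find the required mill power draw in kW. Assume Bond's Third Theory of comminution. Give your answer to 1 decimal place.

P = 5929.1 kW

W = 10 Wi (P80^-0.5 − F80^-0.5)
W = 10·15.1·(1/√146 − 1/√4194) = 10·15.1·(0.067319) = 10.1652 kWh/t
W_actual = 0.94 × 10.1652 = 9.5553 kWh/t
P_mill = W·ṁ = 9.5553·620.5 = 5929.1 kW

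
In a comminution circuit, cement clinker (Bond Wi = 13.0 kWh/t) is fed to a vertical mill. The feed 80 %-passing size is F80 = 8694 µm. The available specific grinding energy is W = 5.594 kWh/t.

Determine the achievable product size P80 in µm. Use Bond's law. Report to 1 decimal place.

Bond: W = 10·Wi·(1/√P80 − 1/√F80)
P80^(−½) = W/(10 Wi) + F80^(−½)
  = 5.5940/(10·13.0) + 1/√8694 = 0.043031 + 0.010725 = 0.053756
P80 = (1/0.053756)² = 18.6027² = 346.06 µm

P80 = 346.1 µm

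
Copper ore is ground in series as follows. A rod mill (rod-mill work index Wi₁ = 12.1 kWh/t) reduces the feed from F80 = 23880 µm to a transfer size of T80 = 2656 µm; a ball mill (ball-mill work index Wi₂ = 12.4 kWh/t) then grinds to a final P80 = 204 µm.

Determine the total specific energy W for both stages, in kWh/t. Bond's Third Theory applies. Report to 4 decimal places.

W = 7.8405 kWh/t

W = 10 Wi (1/√P80 − 1/√F80)  [Bond]
Stage 1 (23880→2656 µm, Wi₁=12.1): W₁ = 10·12.1·(0.019404 − 0.006471) = 1.5648 kWh/t
Stage 2 (2656→204 µm, Wi₂=12.4): W₂ = 10·12.4·(0.070014 − 0.019404) = 6.2757 kWh/t
W = W₁ + W₂ = 1.5648 + 6.2757 = 7.8405 kWh/t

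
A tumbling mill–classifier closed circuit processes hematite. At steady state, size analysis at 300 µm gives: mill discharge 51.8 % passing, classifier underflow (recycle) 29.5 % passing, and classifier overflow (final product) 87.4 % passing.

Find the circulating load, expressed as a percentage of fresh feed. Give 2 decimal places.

Let r = R/F. Size balance at 300 µm:
(1+r)·d = r·u + o ⇒ r = (o−d)/(d−u)
r = (87.4 − 51.8)/(51.8 − 29.5) = 35.6/22.3 = 1.5964
CL = 100·r = 159.64 %

CL = 159.64 %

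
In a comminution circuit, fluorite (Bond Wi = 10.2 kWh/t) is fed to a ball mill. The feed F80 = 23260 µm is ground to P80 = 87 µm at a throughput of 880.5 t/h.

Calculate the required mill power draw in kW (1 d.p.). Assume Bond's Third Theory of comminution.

W = 10·Wi·[P80^(−½) − F80^(−½)]
W = 10·10.2·(1/√87 − 1/√23260) = 10·10.2·(0.100654) = 10.2667 kWh/t
Mill draw = 10.2667 × 880.5 = 9039.9 kW

P = 9039.9 kW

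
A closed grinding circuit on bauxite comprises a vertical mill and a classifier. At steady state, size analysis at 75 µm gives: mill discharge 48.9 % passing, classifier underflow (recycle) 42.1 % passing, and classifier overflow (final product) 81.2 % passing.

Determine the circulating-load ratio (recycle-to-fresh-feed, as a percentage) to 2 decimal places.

CL = 475.00 %

Classifier node, passing 75 µm:
(1+r)d = ru + o → r = (o−d)/(d−u)
r = (81.2 − 48.9)/(48.9 − 42.1) = 32.3/6.8 = 4.7500
CL = 100·r = 475.00 %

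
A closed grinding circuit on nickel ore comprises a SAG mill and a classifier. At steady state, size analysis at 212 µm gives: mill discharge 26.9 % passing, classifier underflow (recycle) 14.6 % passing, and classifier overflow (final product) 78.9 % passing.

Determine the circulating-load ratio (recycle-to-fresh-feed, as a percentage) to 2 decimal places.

Let r = R/F. Size balance at 212 µm:
(1+r)·d = r·u + o ⇒ r = (o−d)/(d−u)
r = (78.9 − 26.9)/(26.9 − 14.6) = 52.0/12.3 = 4.2276
CL = 100·r = 422.76 %

CL = 422.76 %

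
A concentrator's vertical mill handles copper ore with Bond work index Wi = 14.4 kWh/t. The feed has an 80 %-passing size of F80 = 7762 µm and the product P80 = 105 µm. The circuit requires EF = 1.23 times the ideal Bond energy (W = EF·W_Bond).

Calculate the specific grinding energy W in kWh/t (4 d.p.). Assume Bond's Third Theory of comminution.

W = 15.2747 kWh/t

W = 10·Wi·[P80^(−½) − F80^(−½)]
1/√105 = 0.097590;  1/√7762 = 0.011350
W = 10·14.4·(0.097590 − 0.011350) = 12.4185 kWh/t
W_actual = 1.23 × 12.4185 = 15.2747 kWh/t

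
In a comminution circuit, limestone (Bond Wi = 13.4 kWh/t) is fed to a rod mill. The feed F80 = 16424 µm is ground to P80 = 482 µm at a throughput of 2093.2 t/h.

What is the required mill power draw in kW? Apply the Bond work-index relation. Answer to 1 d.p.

P = 10587.3 kW

W = 10 Wi (P80^-0.5 − F80^-0.5)
W = 10·13.4·(1/√482 − 1/√16424) = 10·13.4·(0.037746) = 5.0579 kWh/t
P = W·T = 5.0579·2093.2 = 10587.3 kW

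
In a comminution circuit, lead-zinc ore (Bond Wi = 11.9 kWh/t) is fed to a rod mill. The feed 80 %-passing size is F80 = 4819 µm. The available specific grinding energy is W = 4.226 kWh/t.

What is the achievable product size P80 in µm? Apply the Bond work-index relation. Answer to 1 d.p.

P80 = 401.3 µm

Bond: W = 10·Wi·(1/√P80 − 1/√F80)
1/√P80 = 1/√F80 + W/(10·Wi)
  = 4.2260/(10·11.9) + 1/√4819 = 0.035513 + 0.014405 = 0.049918
P80 = (1/0.049918)² = 20.0329² = 401.32 µm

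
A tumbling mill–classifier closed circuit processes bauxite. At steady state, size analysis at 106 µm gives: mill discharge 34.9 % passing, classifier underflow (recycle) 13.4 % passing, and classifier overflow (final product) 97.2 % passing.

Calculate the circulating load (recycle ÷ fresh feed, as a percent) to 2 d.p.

Balance %-passing 106 µm (r = R/F):
Fd + Rd = Ru + Fo ⇒ R/F = (o−d)/(d−u)
r = (97.2 − 34.9)/(34.9 − 13.4) = 62.3/21.5 = 2.8977
CL = 100·r = 289.77 %

CL = 289.77 %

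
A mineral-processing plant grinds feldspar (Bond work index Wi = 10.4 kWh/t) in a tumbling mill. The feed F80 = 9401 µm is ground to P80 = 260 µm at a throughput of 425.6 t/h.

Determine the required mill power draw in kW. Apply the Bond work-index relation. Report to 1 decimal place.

P = 2288.5 kW

Bond: W = 10·Wi·(1/√P80 − 1/√F80)
W = 10·10.4·(1/√260 − 1/√9401) = 10·10.4·(0.051704) = 5.3772 kWh/t
Mill draw = 5.3772 × 425.6 = 2288.5 kW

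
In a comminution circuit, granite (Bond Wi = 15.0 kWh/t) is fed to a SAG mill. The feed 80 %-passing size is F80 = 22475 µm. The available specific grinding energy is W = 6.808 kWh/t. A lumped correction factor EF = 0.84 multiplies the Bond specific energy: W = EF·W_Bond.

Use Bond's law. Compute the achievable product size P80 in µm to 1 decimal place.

P80 = 271.4 µm

Bond: W = 10·Wi·(1/√P80 − 1/√F80)
W_Bond = W / EF = 6.808 / 0.84 = 8.1048 kWh/t
P80^(−½) = W_Bond/(10 Wi) + F80^(−½)
  = 8.1048/(10·15.0) + 1/√22475 = 0.054032 + 0.006670 = 0.060702
P80 = (1/0.060702)² = 16.4739² = 271.39 µm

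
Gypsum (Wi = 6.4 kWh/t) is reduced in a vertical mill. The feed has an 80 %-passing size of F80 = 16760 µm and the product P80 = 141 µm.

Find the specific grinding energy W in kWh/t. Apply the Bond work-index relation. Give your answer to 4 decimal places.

W = 10·Wi·(P80^(-½) − F80^(-½))
1/√141 = 0.084215;  1/√16760 = 0.007724
W = 10·6.4·(0.084215 − 0.007724) = 4.8954 kWh/t

W = 4.8954 kWh/t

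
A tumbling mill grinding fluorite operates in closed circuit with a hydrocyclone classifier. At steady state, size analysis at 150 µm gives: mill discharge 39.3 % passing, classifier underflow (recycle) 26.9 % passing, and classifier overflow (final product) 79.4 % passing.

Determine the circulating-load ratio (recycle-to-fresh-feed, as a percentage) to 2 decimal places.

CL = 323.39 %

Two-product formula at 150 µm:
d + r·d = r·u + o → r(d−u) = o−d
r = (79.4 − 39.3)/(39.3 − 26.9) = 40.1/12.4 = 3.2339
CL = 100·r = 323.39 %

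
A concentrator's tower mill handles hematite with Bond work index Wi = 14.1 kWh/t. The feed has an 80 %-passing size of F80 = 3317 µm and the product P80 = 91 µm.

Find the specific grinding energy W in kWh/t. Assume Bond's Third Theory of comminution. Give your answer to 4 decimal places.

W = 10·Wi·(P80^(-½) − F80^(-½))
1/√91 = 0.104828;  1/√3317 = 0.017363
W = 10·14.1·(0.104828 − 0.017363) = 12.3326 kWh/t

W = 12.3326 kWh/t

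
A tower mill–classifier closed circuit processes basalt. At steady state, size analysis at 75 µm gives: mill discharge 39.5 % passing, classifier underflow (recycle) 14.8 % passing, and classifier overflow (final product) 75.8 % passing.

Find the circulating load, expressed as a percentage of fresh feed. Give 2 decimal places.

CL = 146.96 %

Classifier node, passing 75 µm:
(1+r)d = ru + o → r = (o−d)/(d−u)
r = (75.8 − 39.5)/(39.5 − 14.8) = 36.3/24.7 = 1.4696
CL = 100·r = 146.96 %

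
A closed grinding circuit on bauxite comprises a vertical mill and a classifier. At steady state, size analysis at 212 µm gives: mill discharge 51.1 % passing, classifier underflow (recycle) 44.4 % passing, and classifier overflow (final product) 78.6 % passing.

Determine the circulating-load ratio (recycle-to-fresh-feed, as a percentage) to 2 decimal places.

CL = 410.45 %

Classifier node, passing 212 µm:
(1+r)·d = r·u + o ⇒ r = (o−d)/(d−u)
r = (78.6 − 51.1)/(51.1 − 44.4) = 27.5/6.7 = 4.1045
CL = 100·r = 410.45 %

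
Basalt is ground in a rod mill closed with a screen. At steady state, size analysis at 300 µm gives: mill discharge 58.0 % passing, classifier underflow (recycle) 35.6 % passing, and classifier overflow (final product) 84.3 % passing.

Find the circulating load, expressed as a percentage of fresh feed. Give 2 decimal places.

Mass balance on the −300 µm fraction:
(1+r)d = ru + o → r = (o−d)/(d−u)
r = (84.3 − 58.0)/(58.0 − 35.6) = 26.3/22.4 = 1.1741
CL = 100·r = 117.41 %

CL = 117.41 %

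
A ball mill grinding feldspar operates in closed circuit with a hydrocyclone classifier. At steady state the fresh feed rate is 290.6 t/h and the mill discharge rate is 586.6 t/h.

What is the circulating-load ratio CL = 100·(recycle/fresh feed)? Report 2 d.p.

CL = 101.86 %

Steady state: M = F + R.
R = M − F = 586.6 − 290.6 = 296.0 t/h
CL = 100·R/F = 100·296.0/290.6 = 101.86 %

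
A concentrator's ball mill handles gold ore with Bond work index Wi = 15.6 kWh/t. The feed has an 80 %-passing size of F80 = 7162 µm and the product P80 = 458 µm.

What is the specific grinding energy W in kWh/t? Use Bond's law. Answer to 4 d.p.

W = 10·Wi·[P80^(−½) − F80^(−½)]
1/√458 = 0.046727;  1/√7162 = 0.011816
W = 10·15.6·(0.046727 − 0.011816) = 5.4461 kWh/t

W = 5.4461 kWh/t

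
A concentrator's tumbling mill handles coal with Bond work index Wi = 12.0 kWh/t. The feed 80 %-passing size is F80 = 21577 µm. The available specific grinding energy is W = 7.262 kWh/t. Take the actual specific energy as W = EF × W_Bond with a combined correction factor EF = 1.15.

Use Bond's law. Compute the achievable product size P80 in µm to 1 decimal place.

P80 = 283.1 µm

Bond:  W = 10 Wi (1/√P − 1/√F)
W_Bond = W / EF = 7.262 / 1.15 = 6.3148 kWh/t
P80^-0.5 = F80^-0.5 + W_Bond/(10 Wi)
  = 6.3148/(10·12.0) + 1/√21577 = 0.052623 + 0.006808 = 0.059431
P80 = (1/0.059431)² = 16.8262² = 283.12 µm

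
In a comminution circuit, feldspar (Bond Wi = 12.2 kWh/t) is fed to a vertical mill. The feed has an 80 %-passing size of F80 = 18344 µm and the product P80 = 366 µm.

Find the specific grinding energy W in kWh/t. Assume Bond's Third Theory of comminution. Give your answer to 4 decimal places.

W = 10 Wi (1/√P80 − 1/√F80)  [Bond]
1/√366 = 0.052271;  1/√18344 = 0.007383
W = 10·12.2·(0.052271 − 0.007383) = 5.4763 kWh/t

W = 5.4763 kWh/t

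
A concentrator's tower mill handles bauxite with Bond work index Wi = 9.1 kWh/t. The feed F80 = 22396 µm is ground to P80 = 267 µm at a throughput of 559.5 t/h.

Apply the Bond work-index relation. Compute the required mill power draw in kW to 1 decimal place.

W_Bond = 10·Wi·(1/√P₈₀ − 1/√F₈₀)
W = 10·9.1·(1/√267 − 1/√22396) = 10·9.1·(0.054517) = 4.9610 kWh/t
P = W·T = 4.9610·559.5 = 2775.7 kW

P = 2775.7 kW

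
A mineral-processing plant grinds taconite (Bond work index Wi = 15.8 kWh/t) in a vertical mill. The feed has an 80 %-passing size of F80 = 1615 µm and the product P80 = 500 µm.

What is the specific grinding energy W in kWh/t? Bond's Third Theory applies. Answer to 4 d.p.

W = 10 Wi (P80^-0.5 − F80^-0.5)
1/√500 = 0.044721;  1/√1615 = 0.024884
W = 10·15.8·(0.044721 − 0.024884) = 3.1344 kWh/t

W = 3.1344 kWh/t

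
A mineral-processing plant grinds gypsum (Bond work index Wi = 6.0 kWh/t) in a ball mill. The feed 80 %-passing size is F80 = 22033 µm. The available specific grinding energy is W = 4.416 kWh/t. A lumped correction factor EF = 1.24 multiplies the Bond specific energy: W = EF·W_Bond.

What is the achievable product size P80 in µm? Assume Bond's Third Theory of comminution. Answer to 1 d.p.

W = 10 Wi (1/√P80 − 1/√F80)  [Bond]
W_Bond = W / EF = 4.416 / 1.24 = 3.5613 kWh/t
⇒ 1/√P80 = W_Bond/(10 Wi) + 1/√F80
  = 3.5613/(10·6.0) + 1/√22033 = 0.059355 + 0.006737 = 0.066092
P80 = (1/0.066092)² = 15.1305² = 228.93 µm

P80 = 228.9 µm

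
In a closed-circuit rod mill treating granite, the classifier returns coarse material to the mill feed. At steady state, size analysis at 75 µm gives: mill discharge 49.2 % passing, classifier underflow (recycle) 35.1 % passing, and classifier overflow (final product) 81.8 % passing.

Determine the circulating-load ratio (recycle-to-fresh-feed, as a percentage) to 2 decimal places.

CL = 231.21 %

Two-product formula at 75 µm:
(1+r)d = ru + o → r = (o−d)/(d−u)
r = (81.8 − 49.2)/(49.2 − 35.1) = 32.6/14.1 = 2.3121
CL = 100·r = 231.21 %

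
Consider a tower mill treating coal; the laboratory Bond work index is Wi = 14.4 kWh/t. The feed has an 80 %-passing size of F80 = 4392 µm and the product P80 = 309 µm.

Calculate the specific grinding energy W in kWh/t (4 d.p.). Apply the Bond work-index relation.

Bond: W = 10·Wi·(1/√P80 − 1/√F80)
1/√309 = 0.056888;  1/√4392 = 0.015089
W = 10·14.4·(0.056888 − 0.015089) = 6.0190 kWh/t

W = 6.0190 kWh/t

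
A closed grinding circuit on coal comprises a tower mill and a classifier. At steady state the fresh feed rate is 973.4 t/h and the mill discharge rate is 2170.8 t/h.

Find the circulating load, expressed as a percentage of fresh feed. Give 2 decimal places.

CL = 123.01 %

Discharge = new feed + return, hence
R = M − F = 2170.8 − 973.4 = 1197.4 t/h
CL = 100·R/F = 100·1197.4/973.4 = 123.01 %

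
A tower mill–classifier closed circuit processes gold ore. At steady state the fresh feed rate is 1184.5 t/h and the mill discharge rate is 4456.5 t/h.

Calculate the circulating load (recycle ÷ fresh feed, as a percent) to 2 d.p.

CL = 276.23 %

Discharge = new feed + return, hence
R = M − F = 4456.5 − 1184.5 = 3272.0 t/h
CL = 100·R/F = 100·3272.0/1184.5 = 276.23 %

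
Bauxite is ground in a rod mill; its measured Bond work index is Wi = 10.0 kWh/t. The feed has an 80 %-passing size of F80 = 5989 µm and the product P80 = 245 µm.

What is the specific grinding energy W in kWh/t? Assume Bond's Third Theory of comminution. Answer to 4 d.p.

W = 5.0966 kWh/t

Bond: W = 10·Wi·(1/√P80 − 1/√F80)
1/√245 = 0.063888;  1/√5989 = 0.012922
W = 10·10.0·(0.063888 − 0.012922) = 5.0966 kWh/t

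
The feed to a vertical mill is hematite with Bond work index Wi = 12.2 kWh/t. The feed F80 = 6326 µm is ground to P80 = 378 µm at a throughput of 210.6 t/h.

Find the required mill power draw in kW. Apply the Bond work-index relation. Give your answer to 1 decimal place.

W = 10·Wi·[P80^(−½) − F80^(−½)]
W = 10·12.2·(1/√378 − 1/√6326) = 10·12.2·(0.038862) = 4.7411 kWh/t
P_mill = W·ṁ = 4.7411·210.6 = 998.5 kW

P = 998.5 kW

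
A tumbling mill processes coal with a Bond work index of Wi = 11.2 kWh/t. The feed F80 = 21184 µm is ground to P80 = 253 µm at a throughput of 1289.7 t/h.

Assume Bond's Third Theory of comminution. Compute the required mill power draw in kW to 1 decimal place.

Bond: W = 10·Wi·(1/√P80 − 1/√F80)
W = 10·11.2·(1/√253 − 1/√21184) = 10·11.2·(0.055999) = 6.2719 kWh/t
Power = W × throughput = 6.2719 kWh/t × 1289.7 t/h = 8088.8 kW

P = 8088.8 kW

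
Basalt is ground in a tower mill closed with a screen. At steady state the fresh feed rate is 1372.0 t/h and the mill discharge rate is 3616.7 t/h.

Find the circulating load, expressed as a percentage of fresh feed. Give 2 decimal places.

CL = 163.61 %

Mill node: discharge = fresh + recycle.
R = M − F = 3616.7 − 1372.0 = 2244.7 t/h
CL = 100·R/F = 100·2244.7/1372.0 = 163.61 %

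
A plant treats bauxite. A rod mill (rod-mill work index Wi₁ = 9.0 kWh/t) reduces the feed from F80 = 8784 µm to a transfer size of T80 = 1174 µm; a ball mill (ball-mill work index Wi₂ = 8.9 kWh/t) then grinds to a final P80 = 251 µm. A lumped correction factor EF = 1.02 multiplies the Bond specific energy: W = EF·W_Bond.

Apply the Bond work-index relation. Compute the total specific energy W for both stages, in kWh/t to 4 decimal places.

W = 10 Wi (P80^-0.5 − F80^-0.5)
Stage 1 (8784→1174 µm, Wi₁=9.0): W₁ = 10·9.0·(0.029185 − 0.010670) = 1.6664 kWh/t
Stage 2 (1174→251 µm, Wi₂=8.9): W₂ = 10·8.9·(0.063119 − 0.029185) = 3.0201 kWh/t
W = W₁ + W₂ = 1.6664 + 3.0201 = 4.6865 kWh/t
Apply correction: 4.6865 × 1.02 = 4.7803 kWh/t

W = 4.7803 kWh/t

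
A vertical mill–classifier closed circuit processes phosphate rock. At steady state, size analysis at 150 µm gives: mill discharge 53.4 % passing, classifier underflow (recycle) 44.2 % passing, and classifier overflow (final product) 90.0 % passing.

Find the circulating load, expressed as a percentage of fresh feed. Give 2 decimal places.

Classifier node, passing 150 µm:
d + r·d = r·u + o → r(d−u) = o−d
r = (90.0 − 53.4)/(53.4 − 44.2) = 36.6/9.2 = 3.9783
CL = 100·r = 397.83 %

CL = 397.83 %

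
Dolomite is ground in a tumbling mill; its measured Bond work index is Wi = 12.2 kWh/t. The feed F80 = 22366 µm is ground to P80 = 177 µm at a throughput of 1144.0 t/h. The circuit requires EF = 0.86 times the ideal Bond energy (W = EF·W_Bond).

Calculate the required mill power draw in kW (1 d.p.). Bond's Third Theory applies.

W = 10·Wi·[P80^(−½) − F80^(−½)]
W = 10·12.2·(1/√177 − 1/√22366) = 10·12.2·(0.068478) = 8.3543 kWh/t
Corrected W = EF·W_Bond = 0.86·8.3543 = 7.1847 kWh/t
P_mill = W·ṁ = 7.1847·1144.0 = 8219.3 kW

P = 8219.3 kW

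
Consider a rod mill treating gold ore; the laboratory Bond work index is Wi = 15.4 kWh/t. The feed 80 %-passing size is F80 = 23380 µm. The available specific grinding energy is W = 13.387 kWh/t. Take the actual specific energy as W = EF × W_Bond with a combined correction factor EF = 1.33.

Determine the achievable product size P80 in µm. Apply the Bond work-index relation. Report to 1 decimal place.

Bond: W = 10·Wi·(1/√P80 − 1/√F80)
W_Bond = W / EF = 13.387 / 1.33 = 10.0654 kWh/t
1/√P80 = 1/√F80 + W_Bond/(10·Wi)
  = 10.0654/(10·15.4) + 1/√23380 = 0.065360 + 0.006540 = 0.071900
P80 = (1/0.071900)² = 13.9082² = 193.44 µm

P80 = 193.4 µm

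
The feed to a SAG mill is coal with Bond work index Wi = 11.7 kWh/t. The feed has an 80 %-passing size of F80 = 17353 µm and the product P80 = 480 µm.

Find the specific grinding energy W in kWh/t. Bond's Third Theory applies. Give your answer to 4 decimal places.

W = 10·Wi·(P80^(-½) − F80^(-½))
1/√480 = 0.045644;  1/√17353 = 0.007591
W = 10·11.7·(0.045644 − 0.007591) = 4.4521 kWh/t

W = 4.4521 kWh/t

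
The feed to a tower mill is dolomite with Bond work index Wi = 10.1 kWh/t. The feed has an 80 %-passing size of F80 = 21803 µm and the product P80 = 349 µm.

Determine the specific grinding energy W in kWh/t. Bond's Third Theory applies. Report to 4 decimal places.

Bond:  W = 10 Wi (1/√P − 1/√F)
1/√349 = 0.053529;  1/√21803 = 0.006772
W = 10·10.1·(0.053529 − 0.006772) = 4.7224 kWh/t

W = 4.7224 kWh/t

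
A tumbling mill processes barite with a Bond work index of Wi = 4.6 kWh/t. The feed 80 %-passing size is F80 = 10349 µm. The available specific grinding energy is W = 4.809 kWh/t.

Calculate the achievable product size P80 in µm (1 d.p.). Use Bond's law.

Bond:  W = 10 Wi (1/√P − 1/√F)
⇒ 1/√P80 = W/(10·Wi) + 1/√F80
  = 4.8090/(10·4.6) + 1/√10349 = 0.104543 + 0.009830 = 0.114373
P80 = (1/0.114373)² = 8.7433² = 76.45 µm

P80 = 76.4 µm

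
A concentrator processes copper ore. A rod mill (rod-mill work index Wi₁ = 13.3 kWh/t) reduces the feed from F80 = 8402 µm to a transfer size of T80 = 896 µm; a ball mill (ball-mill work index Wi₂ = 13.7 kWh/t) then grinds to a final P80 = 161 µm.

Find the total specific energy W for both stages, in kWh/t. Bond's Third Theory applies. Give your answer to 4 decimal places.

W = 9.2125 kWh/t

Bond: W = 10·Wi·(1/√P80 − 1/√F80)
Stage 1 (8402→896 µm, Wi₁=13.3): W₁ = 10·13.3·(0.033408 − 0.010910) = 2.9922 kWh/t
Stage 2 (896→161 µm, Wi₂=13.7): W₂ = 10·13.7·(0.078811 − 0.033408) = 6.2203 kWh/t
W = W₁ + W₂ = 2.9922 + 6.2203 = 9.2125 kWh/t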